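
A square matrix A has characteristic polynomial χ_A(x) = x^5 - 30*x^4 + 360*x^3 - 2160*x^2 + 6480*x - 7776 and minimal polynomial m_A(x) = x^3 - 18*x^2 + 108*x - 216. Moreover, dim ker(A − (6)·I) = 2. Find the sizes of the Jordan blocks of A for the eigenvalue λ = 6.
Block sizes for λ = 6: [3, 2]

Step 1 — from the characteristic polynomial, algebraic multiplicity of λ = 6 is 5. From dim ker(A − (6)·I) = 2, there are exactly 2 Jordan blocks for λ = 6.
Step 2 — from the minimal polynomial, the factor (x − 6)^3 tells us the largest block for λ = 6 has size 3.
Step 3 — with total size 5, 2 blocks, and largest block 3, the block sizes (in nonincreasing order) are [3, 2].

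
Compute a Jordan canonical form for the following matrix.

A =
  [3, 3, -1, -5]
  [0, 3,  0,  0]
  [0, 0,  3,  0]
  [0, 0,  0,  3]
J_2(3) ⊕ J_1(3) ⊕ J_1(3)

The characteristic polynomial is
  det(x·I − A) = x^4 - 12*x^3 + 54*x^2 - 108*x + 81 = (x - 3)^4

Eigenvalues and multiplicities (the geometric multiplicity of λ is n − rank(A − λI), which equals the number of Jordan blocks for λ):
  λ = 3: algebraic multiplicity = 4, geometric multiplicity = 3

Determining the block sizes for each eigenvalue:
  λ = 3: 3 blocks summing to 4 forces exactly one block of size 2 and the rest size 1 → block sizes [2, 1, 1]

Assembling the blocks gives a Jordan form
J =
  [3, 1, 0, 0]
  [0, 3, 0, 0]
  [0, 0, 3, 0]
  [0, 0, 0, 3]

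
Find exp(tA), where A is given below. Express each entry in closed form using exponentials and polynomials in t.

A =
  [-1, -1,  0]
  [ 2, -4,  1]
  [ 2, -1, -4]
e^{tA} =
  [t^2*exp(-3*t) + 2*t*exp(-3*t) + exp(-3*t), -t^2*exp(-3*t)/2 - t*exp(-3*t), -t^2*exp(-3*t)/2]
  [2*t^2*exp(-3*t) + 2*t*exp(-3*t), -t^2*exp(-3*t) - t*exp(-3*t) + exp(-3*t), -t^2*exp(-3*t) + t*exp(-3*t)]
  [2*t*exp(-3*t), -t*exp(-3*t), -t*exp(-3*t) + exp(-3*t)]

Strategy: write A = P · J · P⁻¹ where J is a Jordan canonical form, so e^{tA} = P · e^{tJ} · P⁻¹, and e^{tJ} can be computed block-by-block.

A has Jordan form
J =
  [-3,  1,  0]
  [ 0, -3,  1]
  [ 0,  0, -3]
(up to reordering of blocks).

Per-block formulas:
  For a 3×3 Jordan block J_3(-3): exp(t · J_3(-3)) = e^(-3t)·(I + t·N + (t^2/2)·N^2), where N is the 3×3 nilpotent shift.

After assembling e^{tJ} and conjugating by P, we get:

e^{tA} =
  [t^2*exp(-3*t) + 2*t*exp(-3*t) + exp(-3*t), -t^2*exp(-3*t)/2 - t*exp(-3*t), -t^2*exp(-3*t)/2]
  [2*t^2*exp(-3*t) + 2*t*exp(-3*t), -t^2*exp(-3*t) - t*exp(-3*t) + exp(-3*t), -t^2*exp(-3*t) + t*exp(-3*t)]
  [2*t*exp(-3*t), -t*exp(-3*t), -t*exp(-3*t) + exp(-3*t)]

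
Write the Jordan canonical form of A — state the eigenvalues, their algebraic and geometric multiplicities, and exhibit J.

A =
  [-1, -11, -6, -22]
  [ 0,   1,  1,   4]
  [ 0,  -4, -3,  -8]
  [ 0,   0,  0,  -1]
J_3(-1) ⊕ J_1(-1)

The characteristic polynomial is
  det(x·I − A) = x^4 + 4*x^3 + 6*x^2 + 4*x + 1 = (x + 1)^4

Eigenvalues and multiplicities (the geometric multiplicity of λ is n − rank(A − λI), which equals the number of Jordan blocks for λ):
  λ = -1: algebraic multiplicity = 4, geometric multiplicity = 2

Determining the block sizes for each eigenvalue:
  λ = -1: with am = 4 and gm = 2, the partition is not yet determined (e.g. several partitions of 4 into 2 parts exist). Let N = A − (-1)·I. Computing rank(N^1) = 2, rank(N^2) = 1, rank(N^3) = 0; the number of blocks of size ≥ j is rank(N^{j−1}) − rank(N^j), giving [2, 1, 1]. So we have 1 block(s) of size 3, 1 block(s) of size 1 → block sizes [3, 1]

Assembling the blocks gives a Jordan form
J =
  [-1,  1,  0,  0]
  [ 0, -1,  1,  0]
  [ 0,  0, -1,  0]
  [ 0,  0,  0, -1]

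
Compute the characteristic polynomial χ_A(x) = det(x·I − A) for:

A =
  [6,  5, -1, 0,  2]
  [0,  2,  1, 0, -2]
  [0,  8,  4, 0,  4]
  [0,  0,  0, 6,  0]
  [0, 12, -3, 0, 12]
x^5 - 30*x^4 + 360*x^3 - 2160*x^2 + 6480*x - 7776

Expanding det(x·I − A) (e.g. by cofactor expansion or by noting that A is similar to its Jordan form J, which has the same characteristic polynomial as A) gives
  χ_A(x) = x^5 - 30*x^4 + 360*x^3 - 2160*x^2 + 6480*x - 7776
which factors as (x - 6)^5. The eigenvalues (with algebraic multiplicities) are λ = 6 with multiplicity 5.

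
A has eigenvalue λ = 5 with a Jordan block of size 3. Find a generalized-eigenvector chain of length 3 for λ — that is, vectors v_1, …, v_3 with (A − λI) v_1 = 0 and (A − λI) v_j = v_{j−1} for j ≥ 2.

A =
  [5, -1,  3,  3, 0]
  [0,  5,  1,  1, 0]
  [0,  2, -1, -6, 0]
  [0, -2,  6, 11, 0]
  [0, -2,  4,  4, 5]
A Jordan chain for λ = 5 of length 3:
v_1 = (-1, 0, 2, -2, -2)ᵀ
v_2 = (3, 1, -6, 6, 4)ᵀ
v_3 = (0, 0, 1, 0, 0)ᵀ

Let N = A − (5)·I. We want v_3 with N^3 v_3 = 0 but N^2 v_3 ≠ 0; then v_{j-1} := N · v_j for j = 3, …, 2.

Pick v_3 = (0, 0, 1, 0, 0)ᵀ.
Then v_2 = N · v_3 = (3, 1, -6, 6, 4)ᵀ.
Then v_1 = N · v_2 = (-1, 0, 2, -2, -2)ᵀ.

Sanity check: (A − (5)·I) v_1 = (0, 0, 0, 0, 0)ᵀ = 0. ✓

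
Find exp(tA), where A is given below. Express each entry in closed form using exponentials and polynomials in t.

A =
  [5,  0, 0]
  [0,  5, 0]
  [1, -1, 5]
e^{tA} =
  [exp(5*t), 0, 0]
  [0, exp(5*t), 0]
  [t*exp(5*t), -t*exp(5*t), exp(5*t)]

Strategy: write A = P · J · P⁻¹ where J is a Jordan canonical form, so e^{tA} = P · e^{tJ} · P⁻¹, and e^{tJ} can be computed block-by-block.

A has Jordan form
J =
  [5, 1, 0]
  [0, 5, 0]
  [0, 0, 5]
(up to reordering of blocks).

Per-block formulas:
  For a 1×1 block at λ = 5: exp(t · [5]) = [e^(5t)].
  For a 2×2 Jordan block J_2(5): exp(t · J_2(5)) = e^(5t)·(I + t·N), where N is the 2×2 nilpotent shift.

After assembling e^{tJ} and conjugating by P, we get:

e^{tA} =
  [exp(5*t), 0, 0]
  [0, exp(5*t), 0]
  [t*exp(5*t), -t*exp(5*t), exp(5*t)]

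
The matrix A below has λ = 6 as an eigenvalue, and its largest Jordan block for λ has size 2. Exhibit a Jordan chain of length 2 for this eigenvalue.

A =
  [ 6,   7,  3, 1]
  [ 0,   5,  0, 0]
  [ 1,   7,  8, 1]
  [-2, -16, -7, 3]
A Jordan chain for λ = 6 of length 2:
v_1 = (3, 0, 3, -9)ᵀ
v_2 = (1, 0, 1, 0)ᵀ

Let N = A − (6)·I. We want v_2 with N^2 v_2 = 0 but N^1 v_2 ≠ 0; then v_{j-1} := N · v_j for j = 2, …, 2.

Pick v_2 = (1, 0, 1, 0)ᵀ.
Then v_1 = N · v_2 = (3, 0, 3, -9)ᵀ.

Sanity check: (A − (6)·I) v_1 = (0, 0, 0, 0)ᵀ = 0. ✓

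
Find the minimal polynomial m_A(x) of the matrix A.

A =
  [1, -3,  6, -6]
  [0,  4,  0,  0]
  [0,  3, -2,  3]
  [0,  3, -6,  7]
x^2 - 5*x + 4

The characteristic polynomial is χ_A(x) = (x - 4)^2*(x - 1)^2, so the eigenvalues are known. The minimal polynomial is
  m_A(x) = Π_λ (x − λ)^{k_λ}
where k_λ is the size of the *largest* Jordan block for λ (equivalently, the smallest k with (A − λI)^k v = 0 for every generalised eigenvector v of λ).

  λ = 1: largest Jordan block has size 1, contributing (x − 1)
  λ = 4: largest Jordan block has size 1, contributing (x − 4)

So m_A(x) = (x - 4)*(x - 1) = x^2 - 5*x + 4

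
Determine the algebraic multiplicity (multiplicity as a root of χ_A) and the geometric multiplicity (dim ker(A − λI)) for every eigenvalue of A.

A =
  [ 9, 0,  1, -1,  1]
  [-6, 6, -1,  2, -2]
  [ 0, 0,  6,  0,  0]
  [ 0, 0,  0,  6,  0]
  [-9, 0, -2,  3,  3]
λ = 6: alg = 5, geom = 3

Step 1 — factor the characteristic polynomial to read off the algebraic multiplicities:
  χ_A(x) = (x - 6)^5

Step 2 — compute geometric multiplicities via the rank-nullity identity g(λ) = n − rank(A − λI):
  rank(A − (6)·I) = 2, so dim ker(A − (6)·I) = n − 2 = 3

Summary:
  λ = 6: algebraic multiplicity = 5, geometric multiplicity = 3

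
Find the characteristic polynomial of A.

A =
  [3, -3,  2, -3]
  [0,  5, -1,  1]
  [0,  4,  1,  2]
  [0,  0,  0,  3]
x^4 - 12*x^3 + 54*x^2 - 108*x + 81

Expanding det(x·I − A) (e.g. by cofactor expansion or by noting that A is similar to its Jordan form J, which has the same characteristic polynomial as A) gives
  χ_A(x) = x^4 - 12*x^3 + 54*x^2 - 108*x + 81
which factors as (x - 3)^4. The eigenvalues (with algebraic multiplicities) are λ = 3 with multiplicity 4.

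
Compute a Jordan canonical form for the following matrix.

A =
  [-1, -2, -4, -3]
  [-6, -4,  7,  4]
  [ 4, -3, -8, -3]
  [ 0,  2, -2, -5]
J_3(-5) ⊕ J_1(-3)

The characteristic polynomial is
  det(x·I − A) = x^4 + 18*x^3 + 120*x^2 + 350*x + 375 = (x + 3)*(x + 5)^3

Eigenvalues and multiplicities (the geometric multiplicity of λ is n − rank(A − λI), which equals the number of Jordan blocks for λ):
  λ = -5: algebraic multiplicity = 3, geometric multiplicity = 1
  λ = -3: algebraic multiplicity = 1, geometric multiplicity = 1

Determining the block sizes for each eigenvalue:
  λ = -5: one block (gm = 1), so the single block has size am = 3 → block sizes [3]
  λ = -3: one block (gm = 1), so the single block has size am = 1 → block sizes [1]

Assembling the blocks gives a Jordan form
J =
  [-5,  1,  0,  0]
  [ 0, -5,  1,  0]
  [ 0,  0, -5,  0]
  [ 0,  0,  0, -3]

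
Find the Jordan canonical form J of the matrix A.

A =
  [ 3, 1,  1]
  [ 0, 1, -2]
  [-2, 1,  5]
J_3(3)

The characteristic polynomial is
  det(x·I − A) = x^3 - 9*x^2 + 27*x - 27 = (x - 3)^3

Eigenvalues and multiplicities (the geometric multiplicity of λ is n − rank(A − λI), which equals the number of Jordan blocks for λ):
  λ = 3: algebraic multiplicity = 3, geometric multiplicity = 1

Determining the block sizes for each eigenvalue:
  λ = 3: one block (gm = 1), so the single block has size am = 3 → block sizes [3]

Assembling the blocks gives a Jordan form
J =
  [3, 1, 0]
  [0, 3, 1]
  [0, 0, 3]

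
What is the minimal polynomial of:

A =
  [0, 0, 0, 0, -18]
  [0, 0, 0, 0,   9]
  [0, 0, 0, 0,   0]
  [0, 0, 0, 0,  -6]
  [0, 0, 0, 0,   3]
x^2 - 3*x

The characteristic polynomial is χ_A(x) = x^4*(x - 3), so the eigenvalues are known. The minimal polynomial is
  m_A(x) = Π_λ (x − λ)^{k_λ}
where k_λ is the size of the *largest* Jordan block for λ (equivalently, the smallest k with (A − λI)^k v = 0 for every generalised eigenvector v of λ).

  λ = 0: largest Jordan block has size 1, contributing (x − 0)
  λ = 3: largest Jordan block has size 1, contributing (x − 3)

So m_A(x) = x*(x - 3) = x^2 - 3*x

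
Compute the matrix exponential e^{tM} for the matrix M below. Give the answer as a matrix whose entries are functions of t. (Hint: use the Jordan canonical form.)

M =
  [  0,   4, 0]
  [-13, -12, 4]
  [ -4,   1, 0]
e^{tM} =
  [-18*t^2*exp(-4*t) + 4*t*exp(-4*t) + exp(-4*t), -8*t^2*exp(-4*t) + 4*t*exp(-4*t), 8*t^2*exp(-4*t)]
  [18*t^2*exp(-4*t) - 13*t*exp(-4*t), 8*t^2*exp(-4*t) - 8*t*exp(-4*t) + exp(-4*t), -8*t^2*exp(-4*t) + 4*t*exp(-4*t)]
  [-45*t^2*exp(-4*t)/2 - 4*t*exp(-4*t), -10*t^2*exp(-4*t) + t*exp(-4*t), 10*t^2*exp(-4*t) + 4*t*exp(-4*t) + exp(-4*t)]

Strategy: write M = P · J · P⁻¹ where J is a Jordan canonical form, so e^{tM} = P · e^{tJ} · P⁻¹, and e^{tJ} can be computed block-by-block.

M has Jordan form
J =
  [-4,  1,  0]
  [ 0, -4,  1]
  [ 0,  0, -4]
(up to reordering of blocks).

Per-block formulas:
  For a 3×3 Jordan block J_3(-4): exp(t · J_3(-4)) = e^(-4t)·(I + t·N + (t^2/2)·N^2), where N is the 3×3 nilpotent shift.

After assembling e^{tJ} and conjugating by P, we get:

e^{tM} =
  [-18*t^2*exp(-4*t) + 4*t*exp(-4*t) + exp(-4*t), -8*t^2*exp(-4*t) + 4*t*exp(-4*t), 8*t^2*exp(-4*t)]
  [18*t^2*exp(-4*t) - 13*t*exp(-4*t), 8*t^2*exp(-4*t) - 8*t*exp(-4*t) + exp(-4*t), -8*t^2*exp(-4*t) + 4*t*exp(-4*t)]
  [-45*t^2*exp(-4*t)/2 - 4*t*exp(-4*t), -10*t^2*exp(-4*t) + t*exp(-4*t), 10*t^2*exp(-4*t) + 4*t*exp(-4*t) + exp(-4*t)]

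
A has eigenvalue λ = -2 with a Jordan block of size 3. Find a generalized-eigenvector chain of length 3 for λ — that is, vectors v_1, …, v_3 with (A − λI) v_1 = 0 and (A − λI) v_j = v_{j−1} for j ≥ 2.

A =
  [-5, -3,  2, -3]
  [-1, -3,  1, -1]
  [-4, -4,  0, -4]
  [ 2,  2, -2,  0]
A Jordan chain for λ = -2 of length 3:
v_1 = (-2, -2, 0, 4)ᵀ
v_2 = (-3, -1, -4, 2)ᵀ
v_3 = (1, 0, 0, 0)ᵀ

Let N = A − (-2)·I. We want v_3 with N^3 v_3 = 0 but N^2 v_3 ≠ 0; then v_{j-1} := N · v_j for j = 3, …, 2.

Pick v_3 = (1, 0, 0, 0)ᵀ.
Then v_2 = N · v_3 = (-3, -1, -4, 2)ᵀ.
Then v_1 = N · v_2 = (-2, -2, 0, 4)ᵀ.

Sanity check: (A − (-2)·I) v_1 = (0, 0, 0, 0)ᵀ = 0. ✓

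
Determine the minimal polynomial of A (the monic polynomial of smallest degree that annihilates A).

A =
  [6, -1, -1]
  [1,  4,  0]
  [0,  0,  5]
x^3 - 15*x^2 + 75*x - 125

The characteristic polynomial is χ_A(x) = (x - 5)^3, so the eigenvalues are known. The minimal polynomial is
  m_A(x) = Π_λ (x − λ)^{k_λ}
where k_λ is the size of the *largest* Jordan block for λ (equivalently, the smallest k with (A − λI)^k v = 0 for every generalised eigenvector v of λ).

  λ = 5: largest Jordan block has size 3, contributing (x − 5)^3

So m_A(x) = (x - 5)^3 = x^3 - 15*x^2 + 75*x - 125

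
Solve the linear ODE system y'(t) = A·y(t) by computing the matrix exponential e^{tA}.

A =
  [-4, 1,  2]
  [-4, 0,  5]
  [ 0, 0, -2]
e^{tA} =
  [-2*t*exp(-2*t) + exp(-2*t), t*exp(-2*t), t^2*exp(-2*t)/2 + 2*t*exp(-2*t)]
  [-4*t*exp(-2*t), 2*t*exp(-2*t) + exp(-2*t), t^2*exp(-2*t) + 5*t*exp(-2*t)]
  [0, 0, exp(-2*t)]

Strategy: write A = P · J · P⁻¹ where J is a Jordan canonical form, so e^{tA} = P · e^{tJ} · P⁻¹, and e^{tJ} can be computed block-by-block.

A has Jordan form
J =
  [-2,  1,  0]
  [ 0, -2,  1]
  [ 0,  0, -2]
(up to reordering of blocks).

Per-block formulas:
  For a 3×3 Jordan block J_3(-2): exp(t · J_3(-2)) = e^(-2t)·(I + t·N + (t^2/2)·N^2), where N is the 3×3 nilpotent shift.

After assembling e^{tJ} and conjugating by P, we get:

e^{tA} =
  [-2*t*exp(-2*t) + exp(-2*t), t*exp(-2*t), t^2*exp(-2*t)/2 + 2*t*exp(-2*t)]
  [-4*t*exp(-2*t), 2*t*exp(-2*t) + exp(-2*t), t^2*exp(-2*t) + 5*t*exp(-2*t)]
  [0, 0, exp(-2*t)]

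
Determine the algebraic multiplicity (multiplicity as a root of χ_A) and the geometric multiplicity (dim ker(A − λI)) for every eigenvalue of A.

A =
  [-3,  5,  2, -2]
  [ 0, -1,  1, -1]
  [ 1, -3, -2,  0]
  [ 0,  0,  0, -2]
λ = -2: alg = 4, geom = 2

Step 1 — factor the characteristic polynomial to read off the algebraic multiplicities:
  χ_A(x) = (x + 2)^4

Step 2 — compute geometric multiplicities via the rank-nullity identity g(λ) = n − rank(A − λI):
  rank(A − (-2)·I) = 2, so dim ker(A − (-2)·I) = n − 2 = 2

Summary:
  λ = -2: algebraic multiplicity = 4, geometric multiplicity = 2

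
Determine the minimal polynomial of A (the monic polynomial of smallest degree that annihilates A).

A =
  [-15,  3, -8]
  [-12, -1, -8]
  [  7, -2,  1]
x^3 + 15*x^2 + 75*x + 125

The characteristic polynomial is χ_A(x) = (x + 5)^3, so the eigenvalues are known. The minimal polynomial is
  m_A(x) = Π_λ (x − λ)^{k_λ}
where k_λ is the size of the *largest* Jordan block for λ (equivalently, the smallest k with (A − λI)^k v = 0 for every generalised eigenvector v of λ).

  λ = -5: largest Jordan block has size 3, contributing (x + 5)^3

So m_A(x) = (x + 5)^3 = x^3 + 15*x^2 + 75*x + 125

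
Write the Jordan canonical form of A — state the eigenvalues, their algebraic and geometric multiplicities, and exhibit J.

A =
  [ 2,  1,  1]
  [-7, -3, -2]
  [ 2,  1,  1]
J_3(0)

The characteristic polynomial is
  det(x·I − A) = x^3

Eigenvalues and multiplicities (the geometric multiplicity of λ is n − rank(A − λI), which equals the number of Jordan blocks for λ):
  λ = 0: algebraic multiplicity = 3, geometric multiplicity = 1

Determining the block sizes for each eigenvalue:
  λ = 0: one block (gm = 1), so the single block has size am = 3 → block sizes [3]

Assembling the blocks gives a Jordan form
J =
  [0, 1, 0]
  [0, 0, 1]
  [0, 0, 0]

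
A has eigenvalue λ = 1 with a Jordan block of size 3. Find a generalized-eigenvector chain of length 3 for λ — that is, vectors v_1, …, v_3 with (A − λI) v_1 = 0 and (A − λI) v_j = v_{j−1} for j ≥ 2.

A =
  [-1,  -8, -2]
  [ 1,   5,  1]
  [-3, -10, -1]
A Jordan chain for λ = 1 of length 3:
v_1 = (2, -1, 2)ᵀ
v_2 = (-2, 1, -3)ᵀ
v_3 = (1, 0, 0)ᵀ

Let N = A − (1)·I. We want v_3 with N^3 v_3 = 0 but N^2 v_3 ≠ 0; then v_{j-1} := N · v_j for j = 3, …, 2.

Pick v_3 = (1, 0, 0)ᵀ.
Then v_2 = N · v_3 = (-2, 1, -3)ᵀ.
Then v_1 = N · v_2 = (2, -1, 2)ᵀ.

Sanity check: (A − (1)·I) v_1 = (0, 0, 0)ᵀ = 0. ✓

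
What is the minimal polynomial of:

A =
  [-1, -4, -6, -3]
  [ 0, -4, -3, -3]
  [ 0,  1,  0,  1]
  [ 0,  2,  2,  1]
x^2 + 2*x + 1

The characteristic polynomial is χ_A(x) = (x + 1)^4, so the eigenvalues are known. The minimal polynomial is
  m_A(x) = Π_λ (x − λ)^{k_λ}
where k_λ is the size of the *largest* Jordan block for λ (equivalently, the smallest k with (A − λI)^k v = 0 for every generalised eigenvector v of λ).

  λ = -1: largest Jordan block has size 2, contributing (x + 1)^2

So m_A(x) = (x + 1)^2 = x^2 + 2*x + 1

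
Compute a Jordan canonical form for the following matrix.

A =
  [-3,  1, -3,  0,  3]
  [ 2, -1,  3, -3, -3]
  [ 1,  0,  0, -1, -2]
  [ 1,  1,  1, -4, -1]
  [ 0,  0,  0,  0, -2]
J_2(-2) ⊕ J_2(-2) ⊕ J_1(-2)

The characteristic polynomial is
  det(x·I − A) = x^5 + 10*x^4 + 40*x^3 + 80*x^2 + 80*x + 32 = (x + 2)^5

Eigenvalues and multiplicities (the geometric multiplicity of λ is n − rank(A − λI), which equals the number of Jordan blocks for λ):
  λ = -2: algebraic multiplicity = 5, geometric multiplicity = 3

Determining the block sizes for each eigenvalue:
  λ = -2: with am = 5 and gm = 3, the partition is not yet determined (e.g. several partitions of 5 into 3 parts exist). Let N = A − (-2)·I. Computing rank(N^1) = 2, rank(N^2) = 0; the number of blocks of size ≥ j is rank(N^{j−1}) − rank(N^j), giving [3, 2]. So we have 2 block(s) of size 2, 1 block(s) of size 1 → block sizes [2, 2, 1]

Assembling the blocks gives a Jordan form
J =
  [-2,  1,  0,  0,  0]
  [ 0, -2,  0,  0,  0]
  [ 0,  0, -2,  1,  0]
  [ 0,  0,  0, -2,  0]
  [ 0,  0,  0,  0, -2]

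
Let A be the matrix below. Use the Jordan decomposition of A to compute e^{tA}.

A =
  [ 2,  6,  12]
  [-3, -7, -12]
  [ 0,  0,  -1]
e^{tA} =
  [2*exp(-t) - exp(-4*t), 2*exp(-t) - 2*exp(-4*t), 4*exp(-t) - 4*exp(-4*t)]
  [-exp(-t) + exp(-4*t), -exp(-t) + 2*exp(-4*t), -4*exp(-t) + 4*exp(-4*t)]
  [0, 0, exp(-t)]

Strategy: write A = P · J · P⁻¹ where J is a Jordan canonical form, so e^{tA} = P · e^{tJ} · P⁻¹, and e^{tJ} can be computed block-by-block.

A has Jordan form
J =
  [-4,  0,  0]
  [ 0, -1,  0]
  [ 0,  0, -1]
(up to reordering of blocks).

Per-block formulas:
  For a 1×1 block at λ = -1: exp(t · [-1]) = [e^(-1t)].
  For a 1×1 block at λ = -4: exp(t · [-4]) = [e^(-4t)].

After assembling e^{tJ} and conjugating by P, we get:

e^{tA} =
  [2*exp(-t) - exp(-4*t), 2*exp(-t) - 2*exp(-4*t), 4*exp(-t) - 4*exp(-4*t)]
  [-exp(-t) + exp(-4*t), -exp(-t) + 2*exp(-4*t), -4*exp(-t) + 4*exp(-4*t)]
  [0, 0, exp(-t)]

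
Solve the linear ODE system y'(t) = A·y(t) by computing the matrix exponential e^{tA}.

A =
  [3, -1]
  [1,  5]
e^{tA} =
  [-t*exp(4*t) + exp(4*t), -t*exp(4*t)]
  [t*exp(4*t), t*exp(4*t) + exp(4*t)]

Strategy: write A = P · J · P⁻¹ where J is a Jordan canonical form, so e^{tA} = P · e^{tJ} · P⁻¹, and e^{tJ} can be computed block-by-block.

A has Jordan form
J =
  [4, 1]
  [0, 4]
(up to reordering of blocks).

Per-block formulas:
  For a 2×2 Jordan block J_2(4): exp(t · J_2(4)) = e^(4t)·(I + t·N), where N is the 2×2 nilpotent shift.

After assembling e^{tJ} and conjugating by P, we get:

e^{tA} =
  [-t*exp(4*t) + exp(4*t), -t*exp(4*t)]
  [t*exp(4*t), t*exp(4*t) + exp(4*t)]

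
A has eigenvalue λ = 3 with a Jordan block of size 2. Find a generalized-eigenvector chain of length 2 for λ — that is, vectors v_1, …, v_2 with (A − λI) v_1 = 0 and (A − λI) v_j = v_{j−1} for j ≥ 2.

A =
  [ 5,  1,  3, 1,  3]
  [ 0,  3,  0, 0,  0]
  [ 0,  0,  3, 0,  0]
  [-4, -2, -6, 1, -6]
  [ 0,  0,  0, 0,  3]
A Jordan chain for λ = 3 of length 2:
v_1 = (2, 0, 0, -4, 0)ᵀ
v_2 = (1, 0, 0, 0, 0)ᵀ

Let N = A − (3)·I. We want v_2 with N^2 v_2 = 0 but N^1 v_2 ≠ 0; then v_{j-1} := N · v_j for j = 2, …, 2.

Pick v_2 = (1, 0, 0, 0, 0)ᵀ.
Then v_1 = N · v_2 = (2, 0, 0, -4, 0)ᵀ.

Sanity check: (A − (3)·I) v_1 = (0, 0, 0, 0, 0)ᵀ = 0. ✓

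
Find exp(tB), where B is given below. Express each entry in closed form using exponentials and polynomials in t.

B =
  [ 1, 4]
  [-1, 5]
e^{tB} =
  [-2*t*exp(3*t) + exp(3*t), 4*t*exp(3*t)]
  [-t*exp(3*t), 2*t*exp(3*t) + exp(3*t)]

Strategy: write B = P · J · P⁻¹ where J is a Jordan canonical form, so e^{tB} = P · e^{tJ} · P⁻¹, and e^{tJ} can be computed block-by-block.

B has Jordan form
J =
  [3, 1]
  [0, 3]
(up to reordering of blocks).

Per-block formulas:
  For a 2×2 Jordan block J_2(3): exp(t · J_2(3)) = e^(3t)·(I + t·N), where N is the 2×2 nilpotent shift.

After assembling e^{tJ} and conjugating by P, we get:

e^{tB} =
  [-2*t*exp(3*t) + exp(3*t), 4*t*exp(3*t)]
  [-t*exp(3*t), 2*t*exp(3*t) + exp(3*t)]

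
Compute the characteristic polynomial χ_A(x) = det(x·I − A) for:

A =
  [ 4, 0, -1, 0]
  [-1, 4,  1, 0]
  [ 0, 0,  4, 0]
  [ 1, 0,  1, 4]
x^4 - 16*x^3 + 96*x^2 - 256*x + 256

Expanding det(x·I − A) (e.g. by cofactor expansion or by noting that A is similar to its Jordan form J, which has the same characteristic polynomial as A) gives
  χ_A(x) = x^4 - 16*x^3 + 96*x^2 - 256*x + 256
which factors as (x - 4)^4. The eigenvalues (with algebraic multiplicities) are λ = 4 with multiplicity 4.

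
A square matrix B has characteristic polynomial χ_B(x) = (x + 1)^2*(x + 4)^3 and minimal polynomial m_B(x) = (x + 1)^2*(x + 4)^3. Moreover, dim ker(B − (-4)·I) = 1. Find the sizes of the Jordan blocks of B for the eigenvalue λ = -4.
Block sizes for λ = -4: [3]

Step 1 — from the characteristic polynomial, algebraic multiplicity of λ = -4 is 3. From dim ker(B − (-4)·I) = 1, there are exactly 1 Jordan blocks for λ = -4.
Step 2 — from the minimal polynomial, the factor (x + 4)^3 tells us the largest block for λ = -4 has size 3.
Step 3 — with total size 3, 1 blocks, and largest block 3, the block sizes (in nonincreasing order) are [3].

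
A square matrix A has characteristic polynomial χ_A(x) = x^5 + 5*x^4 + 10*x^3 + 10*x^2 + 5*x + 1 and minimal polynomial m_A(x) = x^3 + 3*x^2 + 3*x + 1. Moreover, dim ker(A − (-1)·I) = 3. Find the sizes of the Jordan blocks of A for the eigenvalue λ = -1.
Block sizes for λ = -1: [3, 1, 1]

Step 1 — from the characteristic polynomial, algebraic multiplicity of λ = -1 is 5. From dim ker(A − (-1)·I) = 3, there are exactly 3 Jordan blocks for λ = -1.
Step 2 — from the minimal polynomial, the factor (x + 1)^3 tells us the largest block for λ = -1 has size 3.
Step 3 — with total size 5, 3 blocks, and largest block 3, the block sizes (in nonincreasing order) are [3, 1, 1].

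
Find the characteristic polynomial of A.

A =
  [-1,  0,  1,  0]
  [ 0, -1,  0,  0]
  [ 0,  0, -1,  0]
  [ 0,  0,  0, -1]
x^4 + 4*x^3 + 6*x^2 + 4*x + 1

Expanding det(x·I − A) (e.g. by cofactor expansion or by noting that A is similar to its Jordan form J, which has the same characteristic polynomial as A) gives
  χ_A(x) = x^4 + 4*x^3 + 6*x^2 + 4*x + 1
which factors as (x + 1)^4. The eigenvalues (with algebraic multiplicities) are λ = -1 with multiplicity 4.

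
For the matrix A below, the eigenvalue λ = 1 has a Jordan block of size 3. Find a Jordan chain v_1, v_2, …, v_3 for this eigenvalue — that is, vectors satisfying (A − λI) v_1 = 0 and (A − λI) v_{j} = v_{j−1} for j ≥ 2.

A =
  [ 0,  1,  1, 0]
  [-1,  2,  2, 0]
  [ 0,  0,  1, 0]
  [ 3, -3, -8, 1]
A Jordan chain for λ = 1 of length 3:
v_1 = (1, 1, 0, -3)ᵀ
v_2 = (1, 2, 0, -8)ᵀ
v_3 = (0, 0, 1, 0)ᵀ

Let N = A − (1)·I. We want v_3 with N^3 v_3 = 0 but N^2 v_3 ≠ 0; then v_{j-1} := N · v_j for j = 3, …, 2.

Pick v_3 = (0, 0, 1, 0)ᵀ.
Then v_2 = N · v_3 = (1, 2, 0, -8)ᵀ.
Then v_1 = N · v_2 = (1, 1, 0, -3)ᵀ.

Sanity check: (A − (1)·I) v_1 = (0, 0, 0, 0)ᵀ = 0. ✓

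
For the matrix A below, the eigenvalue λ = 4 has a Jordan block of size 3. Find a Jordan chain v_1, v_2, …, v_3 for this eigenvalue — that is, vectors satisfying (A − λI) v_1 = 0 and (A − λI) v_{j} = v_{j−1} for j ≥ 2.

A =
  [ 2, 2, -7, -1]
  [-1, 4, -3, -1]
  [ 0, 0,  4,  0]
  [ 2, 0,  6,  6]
A Jordan chain for λ = 4 of length 3:
v_1 = (-4, -2, 0, 4)ᵀ
v_2 = (2, 0, 0, 0)ᵀ
v_3 = (0, 1, 0, 0)ᵀ

Let N = A − (4)·I. We want v_3 with N^3 v_3 = 0 but N^2 v_3 ≠ 0; then v_{j-1} := N · v_j for j = 3, …, 2.

Pick v_3 = (0, 1, 0, 0)ᵀ.
Then v_2 = N · v_3 = (2, 0, 0, 0)ᵀ.
Then v_1 = N · v_2 = (-4, -2, 0, 4)ᵀ.

Sanity check: (A − (4)·I) v_1 = (0, 0, 0, 0)ᵀ = 0. ✓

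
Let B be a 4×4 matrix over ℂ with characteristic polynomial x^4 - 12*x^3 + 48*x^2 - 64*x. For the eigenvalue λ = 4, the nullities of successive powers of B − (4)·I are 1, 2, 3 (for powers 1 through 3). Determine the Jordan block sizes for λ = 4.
Block sizes for λ = 4: [3]

From the dimensions of kernels of powers, the number of Jordan blocks of size at least j is d_j − d_{j−1} where d_j = dim ker(N^j) (with d_0 = 0). Computing the differences gives [1, 1, 1].
The number of blocks of size exactly k is (#blocks of size ≥ k) − (#blocks of size ≥ k + 1), so the partition is: 1 block(s) of size 3.
In nonincreasing order the block sizes are [3].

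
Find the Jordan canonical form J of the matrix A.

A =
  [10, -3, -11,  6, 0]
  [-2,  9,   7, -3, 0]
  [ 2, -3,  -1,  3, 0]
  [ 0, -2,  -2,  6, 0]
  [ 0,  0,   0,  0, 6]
J_2(6) ⊕ J_2(6) ⊕ J_1(6)

The characteristic polynomial is
  det(x·I − A) = x^5 - 30*x^4 + 360*x^3 - 2160*x^2 + 6480*x - 7776 = (x - 6)^5

Eigenvalues and multiplicities (the geometric multiplicity of λ is n − rank(A − λI), which equals the number of Jordan blocks for λ):
  λ = 6: algebraic multiplicity = 5, geometric multiplicity = 3

Determining the block sizes for each eigenvalue:
  λ = 6: with am = 5 and gm = 3, the partition is not yet determined (e.g. several partitions of 5 into 3 parts exist). Let N = A − (6)·I. Computing rank(N^1) = 2, rank(N^2) = 0; the number of blocks of size ≥ j is rank(N^{j−1}) − rank(N^j), giving [3, 2]. So we have 2 block(s) of size 2, 1 block(s) of size 1 → block sizes [2, 2, 1]

Assembling the blocks gives a Jordan form
J =
  [6, 1, 0, 0, 0]
  [0, 6, 0, 0, 0]
  [0, 0, 6, 1, 0]
  [0, 0, 0, 6, 0]
  [0, 0, 0, 0, 6]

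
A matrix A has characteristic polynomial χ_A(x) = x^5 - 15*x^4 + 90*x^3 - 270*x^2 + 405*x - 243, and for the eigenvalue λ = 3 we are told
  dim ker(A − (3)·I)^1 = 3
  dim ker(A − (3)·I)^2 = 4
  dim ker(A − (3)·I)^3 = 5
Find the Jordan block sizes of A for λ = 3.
Block sizes for λ = 3: [3, 1, 1]

From the dimensions of kernels of powers, the number of Jordan blocks of size at least j is d_j − d_{j−1} where d_j = dim ker(N^j) (with d_0 = 0). Computing the differences gives [3, 1, 1].
The number of blocks of size exactly k is (#blocks of size ≥ k) − (#blocks of size ≥ k + 1), so the partition is: 2 block(s) of size 1, 1 block(s) of size 3.
In nonincreasing order the block sizes are [3, 1, 1].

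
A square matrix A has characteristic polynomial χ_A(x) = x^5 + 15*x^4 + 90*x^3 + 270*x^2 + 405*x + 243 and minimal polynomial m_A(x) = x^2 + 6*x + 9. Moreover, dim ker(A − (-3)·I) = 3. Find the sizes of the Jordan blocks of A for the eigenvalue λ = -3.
Block sizes for λ = -3: [2, 2, 1]

Step 1 — from the characteristic polynomial, algebraic multiplicity of λ = -3 is 5. From dim ker(A − (-3)·I) = 3, there are exactly 3 Jordan blocks for λ = -3.
Step 2 — from the minimal polynomial, the factor (x + 3)^2 tells us the largest block for λ = -3 has size 2.
Step 3 — with total size 5, 3 blocks, and largest block 2, the block sizes (in nonincreasing order) are [2, 2, 1].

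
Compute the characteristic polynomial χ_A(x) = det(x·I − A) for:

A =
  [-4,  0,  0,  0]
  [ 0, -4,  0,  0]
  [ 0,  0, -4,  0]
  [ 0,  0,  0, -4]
x^4 + 16*x^3 + 96*x^2 + 256*x + 256

Expanding det(x·I − A) (e.g. by cofactor expansion or by noting that A is similar to its Jordan form J, which has the same characteristic polynomial as A) gives
  χ_A(x) = x^4 + 16*x^3 + 96*x^2 + 256*x + 256
which factors as (x + 4)^4. The eigenvalues (with algebraic multiplicities) are λ = -4 with multiplicity 4.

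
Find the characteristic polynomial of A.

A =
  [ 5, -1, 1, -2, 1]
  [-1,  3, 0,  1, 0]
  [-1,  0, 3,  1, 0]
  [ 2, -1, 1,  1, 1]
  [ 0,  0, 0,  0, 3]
x^5 - 15*x^4 + 90*x^3 - 270*x^2 + 405*x - 243

Expanding det(x·I − A) (e.g. by cofactor expansion or by noting that A is similar to its Jordan form J, which has the same characteristic polynomial as A) gives
  χ_A(x) = x^5 - 15*x^4 + 90*x^3 - 270*x^2 + 405*x - 243
which factors as (x - 3)^5. The eigenvalues (with algebraic multiplicities) are λ = 3 with multiplicity 5.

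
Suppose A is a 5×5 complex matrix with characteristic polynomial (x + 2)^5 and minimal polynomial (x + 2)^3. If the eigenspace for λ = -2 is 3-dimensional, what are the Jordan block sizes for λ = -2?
Block sizes for λ = -2: [3, 1, 1]

Step 1 — from the characteristic polynomial, algebraic multiplicity of λ = -2 is 5. From dim ker(A − (-2)·I) = 3, there are exactly 3 Jordan blocks for λ = -2.
Step 2 — from the minimal polynomial, the factor (x + 2)^3 tells us the largest block for λ = -2 has size 3.
Step 3 — with total size 5, 3 blocks, and largest block 3, the block sizes (in nonincreasing order) are [3, 1, 1].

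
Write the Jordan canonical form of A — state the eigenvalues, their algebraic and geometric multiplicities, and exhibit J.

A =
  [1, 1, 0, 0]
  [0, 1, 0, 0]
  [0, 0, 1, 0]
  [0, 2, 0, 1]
J_2(1) ⊕ J_1(1) ⊕ J_1(1)

The characteristic polynomial is
  det(x·I − A) = x^4 - 4*x^3 + 6*x^2 - 4*x + 1 = (x - 1)^4

Eigenvalues and multiplicities (the geometric multiplicity of λ is n − rank(A − λI), which equals the number of Jordan blocks for λ):
  λ = 1: algebraic multiplicity = 4, geometric multiplicity = 3

Determining the block sizes for each eigenvalue:
  λ = 1: 3 blocks summing to 4 forces exactly one block of size 2 and the rest size 1 → block sizes [2, 1, 1]

Assembling the blocks gives a Jordan form
J =
  [1, 1, 0, 0]
  [0, 1, 0, 0]
  [0, 0, 1, 0]
  [0, 0, 0, 1]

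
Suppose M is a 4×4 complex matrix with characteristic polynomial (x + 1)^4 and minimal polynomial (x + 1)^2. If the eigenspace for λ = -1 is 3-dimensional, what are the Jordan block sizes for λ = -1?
Block sizes for λ = -1: [2, 1, 1]

Step 1 — from the characteristic polynomial, algebraic multiplicity of λ = -1 is 4. From dim ker(M − (-1)·I) = 3, there are exactly 3 Jordan blocks for λ = -1.
Step 2 — from the minimal polynomial, the factor (x + 1)^2 tells us the largest block for λ = -1 has size 2.
Step 3 — with total size 4, 3 blocks, and largest block 2, the block sizes (in nonincreasing order) are [2, 1, 1].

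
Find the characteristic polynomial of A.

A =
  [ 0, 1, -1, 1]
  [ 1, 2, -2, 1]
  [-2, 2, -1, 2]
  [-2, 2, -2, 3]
x^4 - 4*x^3 + 6*x^2 - 4*x + 1

Expanding det(x·I − A) (e.g. by cofactor expansion or by noting that A is similar to its Jordan form J, which has the same characteristic polynomial as A) gives
  χ_A(x) = x^4 - 4*x^3 + 6*x^2 - 4*x + 1
which factors as (x - 1)^4. The eigenvalues (with algebraic multiplicities) are λ = 1 with multiplicity 4.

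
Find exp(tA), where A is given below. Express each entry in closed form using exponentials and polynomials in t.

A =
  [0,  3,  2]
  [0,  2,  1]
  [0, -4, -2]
e^{tA} =
  [1, -t^2 + 3*t, -t^2/2 + 2*t]
  [0, 2*t + 1, t]
  [0, -4*t, 1 - 2*t]

Strategy: write A = P · J · P⁻¹ where J is a Jordan canonical form, so e^{tA} = P · e^{tJ} · P⁻¹, and e^{tJ} can be computed block-by-block.

A has Jordan form
J =
  [0, 1, 0]
  [0, 0, 1]
  [0, 0, 0]
(up to reordering of blocks).

Per-block formulas:
  For a 3×3 Jordan block J_3(0): exp(t · J_3(0)) = e^(0t)·(I + t·N + (t^2/2)·N^2), where N is the 3×3 nilpotent shift.

After assembling e^{tJ} and conjugating by P, we get:

e^{tA} =
  [1, -t^2 + 3*t, -t^2/2 + 2*t]
  [0, 2*t + 1, t]
  [0, -4*t, 1 - 2*t]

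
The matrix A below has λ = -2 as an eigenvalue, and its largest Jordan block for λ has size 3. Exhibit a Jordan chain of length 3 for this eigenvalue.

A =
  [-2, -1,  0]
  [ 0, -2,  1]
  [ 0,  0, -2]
A Jordan chain for λ = -2 of length 3:
v_1 = (-1, 0, 0)ᵀ
v_2 = (0, 1, 0)ᵀ
v_3 = (0, 0, 1)ᵀ

Let N = A − (-2)·I. We want v_3 with N^3 v_3 = 0 but N^2 v_3 ≠ 0; then v_{j-1} := N · v_j for j = 3, …, 2.

Pick v_3 = (0, 0, 1)ᵀ.
Then v_2 = N · v_3 = (0, 1, 0)ᵀ.
Then v_1 = N · v_2 = (-1, 0, 0)ᵀ.

Sanity check: (A − (-2)·I) v_1 = (0, 0, 0)ᵀ = 0. ✓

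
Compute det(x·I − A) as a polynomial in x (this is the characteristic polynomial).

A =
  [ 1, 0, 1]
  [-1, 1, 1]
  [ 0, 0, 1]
x^3 - 3*x^2 + 3*x - 1

Expanding det(x·I − A) (e.g. by cofactor expansion or by noting that A is similar to its Jordan form J, which has the same characteristic polynomial as A) gives
  χ_A(x) = x^3 - 3*x^2 + 3*x - 1
which factors as (x - 1)^3. The eigenvalues (with algebraic multiplicities) are λ = 1 with multiplicity 3.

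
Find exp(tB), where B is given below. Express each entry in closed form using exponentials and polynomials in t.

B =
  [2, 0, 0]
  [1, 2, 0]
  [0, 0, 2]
e^{tB} =
  [exp(2*t), 0, 0]
  [t*exp(2*t), exp(2*t), 0]
  [0, 0, exp(2*t)]

Strategy: write B = P · J · P⁻¹ where J is a Jordan canonical form, so e^{tB} = P · e^{tJ} · P⁻¹, and e^{tJ} can be computed block-by-block.

B has Jordan form
J =
  [2, 1, 0]
  [0, 2, 0]
  [0, 0, 2]
(up to reordering of blocks).

Per-block formulas:
  For a 1×1 block at λ = 2: exp(t · [2]) = [e^(2t)].
  For a 2×2 Jordan block J_2(2): exp(t · J_2(2)) = e^(2t)·(I + t·N), where N is the 2×2 nilpotent shift.

After assembling e^{tJ} and conjugating by P, we get:

e^{tB} =
  [exp(2*t), 0, 0]
  [t*exp(2*t), exp(2*t), 0]
  [0, 0, exp(2*t)]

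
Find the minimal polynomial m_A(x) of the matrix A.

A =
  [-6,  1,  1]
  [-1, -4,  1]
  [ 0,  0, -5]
x^2 + 10*x + 25

The characteristic polynomial is χ_A(x) = (x + 5)^3, so the eigenvalues are known. The minimal polynomial is
  m_A(x) = Π_λ (x − λ)^{k_λ}
where k_λ is the size of the *largest* Jordan block for λ (equivalently, the smallest k with (A − λI)^k v = 0 for every generalised eigenvector v of λ).

  λ = -5: largest Jordan block has size 2, contributing (x + 5)^2

So m_A(x) = (x + 5)^2 = x^2 + 10*x + 25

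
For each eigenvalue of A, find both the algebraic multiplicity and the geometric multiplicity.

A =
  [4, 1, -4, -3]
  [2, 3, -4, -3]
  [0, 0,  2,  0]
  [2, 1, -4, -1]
λ = 2: alg = 4, geom = 3

Step 1 — factor the characteristic polynomial to read off the algebraic multiplicities:
  χ_A(x) = (x - 2)^4

Step 2 — compute geometric multiplicities via the rank-nullity identity g(λ) = n − rank(A − λI):
  rank(A − (2)·I) = 1, so dim ker(A − (2)·I) = n − 1 = 3

Summary:
  λ = 2: algebraic multiplicity = 4, geometric multiplicity = 3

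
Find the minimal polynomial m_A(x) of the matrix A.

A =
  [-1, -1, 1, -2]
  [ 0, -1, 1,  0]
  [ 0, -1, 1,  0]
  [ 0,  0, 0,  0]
x^3 + x^2

The characteristic polynomial is χ_A(x) = x^3*(x + 1), so the eigenvalues are known. The minimal polynomial is
  m_A(x) = Π_λ (x − λ)^{k_λ}
where k_λ is the size of the *largest* Jordan block for λ (equivalently, the smallest k with (A − λI)^k v = 0 for every generalised eigenvector v of λ).

  λ = -1: largest Jordan block has size 1, contributing (x + 1)
  λ = 0: largest Jordan block has size 2, contributing (x − 0)^2

So m_A(x) = x^2*(x + 1) = x^3 + x^2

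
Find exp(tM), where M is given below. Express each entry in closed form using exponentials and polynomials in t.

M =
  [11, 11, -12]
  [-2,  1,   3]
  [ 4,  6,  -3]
e^{tM} =
  [-3*t^2*exp(3*t) + 8*t*exp(3*t) + exp(3*t), -3*t^2*exp(3*t) + 11*t*exp(3*t), 9*t^2*exp(3*t)/2 - 12*t*exp(3*t)]
  [-2*t*exp(3*t), -2*t*exp(3*t) + exp(3*t), 3*t*exp(3*t)]
  [-2*t^2*exp(3*t) + 4*t*exp(3*t), -2*t^2*exp(3*t) + 6*t*exp(3*t), 3*t^2*exp(3*t) - 6*t*exp(3*t) + exp(3*t)]

Strategy: write M = P · J · P⁻¹ where J is a Jordan canonical form, so e^{tM} = P · e^{tJ} · P⁻¹, and e^{tJ} can be computed block-by-block.

M has Jordan form
J =
  [3, 1, 0]
  [0, 3, 1]
  [0, 0, 3]
(up to reordering of blocks).

Per-block formulas:
  For a 3×3 Jordan block J_3(3): exp(t · J_3(3)) = e^(3t)·(I + t·N + (t^2/2)·N^2), where N is the 3×3 nilpotent shift.

After assembling e^{tJ} and conjugating by P, we get:

e^{tM} =
  [-3*t^2*exp(3*t) + 8*t*exp(3*t) + exp(3*t), -3*t^2*exp(3*t) + 11*t*exp(3*t), 9*t^2*exp(3*t)/2 - 12*t*exp(3*t)]
  [-2*t*exp(3*t), -2*t*exp(3*t) + exp(3*t), 3*t*exp(3*t)]
  [-2*t^2*exp(3*t) + 4*t*exp(3*t), -2*t^2*exp(3*t) + 6*t*exp(3*t), 3*t^2*exp(3*t) - 6*t*exp(3*t) + exp(3*t)]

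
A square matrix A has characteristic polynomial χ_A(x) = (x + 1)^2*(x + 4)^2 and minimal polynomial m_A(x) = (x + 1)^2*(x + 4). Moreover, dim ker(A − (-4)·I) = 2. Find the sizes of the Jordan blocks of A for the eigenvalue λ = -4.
Block sizes for λ = -4: [1, 1]

Step 1 — from the characteristic polynomial, algebraic multiplicity of λ = -4 is 2. From dim ker(A − (-4)·I) = 2, there are exactly 2 Jordan blocks for λ = -4.
Step 2 — from the minimal polynomial, the factor (x + 4) tells us the largest block for λ = -4 has size 1.
Step 3 — with total size 2, 2 blocks, and largest block 1, the block sizes (in nonincreasing order) are [1, 1].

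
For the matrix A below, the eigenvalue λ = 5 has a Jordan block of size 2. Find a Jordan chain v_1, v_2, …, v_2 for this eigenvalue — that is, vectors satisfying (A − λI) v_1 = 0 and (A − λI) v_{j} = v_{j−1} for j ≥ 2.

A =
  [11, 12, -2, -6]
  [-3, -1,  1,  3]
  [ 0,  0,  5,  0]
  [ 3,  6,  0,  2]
A Jordan chain for λ = 5 of length 2:
v_1 = (-2, 1, 0, 0)ᵀ
v_2 = (0, 0, 1, 0)ᵀ

Let N = A − (5)·I. We want v_2 with N^2 v_2 = 0 but N^1 v_2 ≠ 0; then v_{j-1} := N · v_j for j = 2, …, 2.

Pick v_2 = (0, 0, 1, 0)ᵀ.
Then v_1 = N · v_2 = (-2, 1, 0, 0)ᵀ.

Sanity check: (A − (5)·I) v_1 = (0, 0, 0, 0)ᵀ = 0. ✓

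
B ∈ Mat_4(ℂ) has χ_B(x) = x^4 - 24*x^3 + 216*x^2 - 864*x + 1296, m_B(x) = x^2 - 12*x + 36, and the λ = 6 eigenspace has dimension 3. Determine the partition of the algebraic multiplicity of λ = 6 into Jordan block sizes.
Block sizes for λ = 6: [2, 1, 1]

Step 1 — from the characteristic polynomial, algebraic multiplicity of λ = 6 is 4. From dim ker(B − (6)·I) = 3, there are exactly 3 Jordan blocks for λ = 6.
Step 2 — from the minimal polynomial, the factor (x − 6)^2 tells us the largest block for λ = 6 has size 2.
Step 3 — with total size 4, 3 blocks, and largest block 2, the block sizes (in nonincreasing order) are [2, 1, 1].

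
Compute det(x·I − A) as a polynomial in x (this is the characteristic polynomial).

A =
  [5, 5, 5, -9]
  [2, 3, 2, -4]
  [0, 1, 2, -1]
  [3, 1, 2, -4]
x^4 - 6*x^3 + 12*x^2 - 10*x + 3

Expanding det(x·I − A) (e.g. by cofactor expansion or by noting that A is similar to its Jordan form J, which has the same characteristic polynomial as A) gives
  χ_A(x) = x^4 - 6*x^3 + 12*x^2 - 10*x + 3
which factors as (x - 3)*(x - 1)^3. The eigenvalues (with algebraic multiplicities) are λ = 1 with multiplicity 3, λ = 3 with multiplicity 1.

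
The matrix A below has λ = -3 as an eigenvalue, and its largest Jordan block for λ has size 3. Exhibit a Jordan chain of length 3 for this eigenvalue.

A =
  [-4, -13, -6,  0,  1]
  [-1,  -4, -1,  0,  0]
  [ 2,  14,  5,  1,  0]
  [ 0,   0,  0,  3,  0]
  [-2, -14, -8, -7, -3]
A Jordan chain for λ = -3 of length 3:
v_1 = (2, 2, -4, 0, 4)ᵀ
v_2 = (-1, 1, -2, 0, 2)ᵀ
v_3 = (0, 1, -2, 0, 0)ᵀ

Let N = A − (-3)·I. We want v_3 with N^3 v_3 = 0 but N^2 v_3 ≠ 0; then v_{j-1} := N · v_j for j = 3, …, 2.

Pick v_3 = (0, 1, -2, 0, 0)ᵀ.
Then v_2 = N · v_3 = (-1, 1, -2, 0, 2)ᵀ.
Then v_1 = N · v_2 = (2, 2, -4, 0, 4)ᵀ.

Sanity check: (A − (-3)·I) v_1 = (0, 0, 0, 0, 0)ᵀ = 0. ✓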